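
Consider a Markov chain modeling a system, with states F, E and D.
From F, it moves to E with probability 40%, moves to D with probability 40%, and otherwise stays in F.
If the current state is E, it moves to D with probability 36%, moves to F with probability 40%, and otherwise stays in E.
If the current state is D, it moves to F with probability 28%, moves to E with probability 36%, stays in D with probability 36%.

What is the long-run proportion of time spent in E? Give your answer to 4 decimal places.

Let the stationary distribution be π with π = πP and π_1 + π_2 + π_3 = 1.
π_1 = 0.2·π_1 + 0.4·π_2 + 0.28·π_3
π_2 = 0.4·π_1 + 0.24·π_2 + 0.36·π_3
Solving with the normalization constraint gives π = (0.2961, 0.3320, 0.3718).
So the stationary probability of E is 0.3320.

0.3320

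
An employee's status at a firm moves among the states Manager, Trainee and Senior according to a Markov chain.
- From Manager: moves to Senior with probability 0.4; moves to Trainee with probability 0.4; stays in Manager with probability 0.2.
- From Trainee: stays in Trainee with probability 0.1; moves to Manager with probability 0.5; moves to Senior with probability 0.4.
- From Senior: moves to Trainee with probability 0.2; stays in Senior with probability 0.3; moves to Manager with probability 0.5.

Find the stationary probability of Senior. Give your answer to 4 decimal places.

Let the stationary distribution be π with π = πP and π_1 + π_2 + π_3 = 1.
π_1 = 0.2·π_1 + 0.5·π_2 + 0.5·π_3
π_2 = 0.4·π_1 + 0.1·π_2 + 0.2·π_3
Solving with the normalization constraint gives π = (0.3846, 0.2517, 0.3636).
So the stationary probability of Senior is 0.3636.

0.3636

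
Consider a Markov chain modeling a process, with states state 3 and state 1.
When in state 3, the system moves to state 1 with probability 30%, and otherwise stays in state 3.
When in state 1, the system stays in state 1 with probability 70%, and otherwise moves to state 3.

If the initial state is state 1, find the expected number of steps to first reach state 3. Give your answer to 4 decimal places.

Let t(s) be the expected number of steps to first reach state 3 from state s, with t(state 3) = 0. Conditioning on the first step:
t(state 1) = 1 + 0.7·t(state 1)
Solving: t(state 1) = 3.3333.
Expected steps from state 1 to state 3: 3.3333.

3.3333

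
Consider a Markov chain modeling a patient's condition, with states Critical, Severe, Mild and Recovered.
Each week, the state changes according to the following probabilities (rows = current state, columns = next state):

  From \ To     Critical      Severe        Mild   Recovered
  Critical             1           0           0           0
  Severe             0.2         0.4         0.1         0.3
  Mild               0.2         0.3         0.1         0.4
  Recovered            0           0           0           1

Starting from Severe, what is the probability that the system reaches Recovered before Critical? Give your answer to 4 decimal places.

Let h(s) be the probability of absorption at Recovered starting from transient state s. Then h(Recovered) = 1 and h(Critical) = 0. By first-step analysis:
h(Severe) = 0.2·0 + 0.4·h(Severe) + 0.1·h(Mild) + 0.3·1
h(Mild) = 0.2·0 + 0.3·h(Severe) + 0.1·h(Mild) + 0.4·1
Solving: h(Severe) = 0.6078, h(Mild) = 0.6471.
Starting from Severe, the probability is 0.6078.

0.6078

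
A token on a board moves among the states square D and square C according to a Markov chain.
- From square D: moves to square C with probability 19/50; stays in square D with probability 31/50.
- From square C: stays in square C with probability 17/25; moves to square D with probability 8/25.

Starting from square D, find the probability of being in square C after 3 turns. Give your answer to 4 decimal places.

0.5282

Propagate the distribution vector 3 turns from square D.
After 0 turns: (1.0000, 0.0000)
After 1 turn: (0.6200, 0.3800)
After 2 turns: (0.5060, 0.4940)
After 3 turns: (0.4718, 0.5282)
P(in square C after 3 turns) = 0.5282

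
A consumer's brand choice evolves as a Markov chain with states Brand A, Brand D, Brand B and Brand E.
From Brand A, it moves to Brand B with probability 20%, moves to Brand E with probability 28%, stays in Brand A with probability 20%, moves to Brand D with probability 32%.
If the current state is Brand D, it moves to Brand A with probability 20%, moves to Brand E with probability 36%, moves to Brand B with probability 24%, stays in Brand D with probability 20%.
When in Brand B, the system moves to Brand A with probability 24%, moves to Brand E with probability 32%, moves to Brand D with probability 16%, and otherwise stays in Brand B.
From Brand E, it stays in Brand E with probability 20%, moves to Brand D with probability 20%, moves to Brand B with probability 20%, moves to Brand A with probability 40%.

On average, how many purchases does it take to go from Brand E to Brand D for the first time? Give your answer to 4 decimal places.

4.3893

Let t(s) be the expected number of purchases to first reach Brand D from state s, with t(Brand D) = 0. Conditioning on the first purchase:
t(Brand A) = 1 + 0.2·t(Brand A) + 0.2·t(Brand B) + 0.28·t(Brand E)
t(Brand B) = 1 + 0.24·t(Brand A) + 0.28·t(Brand B) + 0.32·t(Brand E)
t(Brand E) = 1 + 0.4·t(Brand A) + 0.2·t(Brand B) + 0.2·t(Brand E)
Solving: t(Brand A) = 3.9504, t(Brand B) = 4.6565, t(Brand E) = 4.3893.
Expected purchases from Brand E to Brand D: 4.3893.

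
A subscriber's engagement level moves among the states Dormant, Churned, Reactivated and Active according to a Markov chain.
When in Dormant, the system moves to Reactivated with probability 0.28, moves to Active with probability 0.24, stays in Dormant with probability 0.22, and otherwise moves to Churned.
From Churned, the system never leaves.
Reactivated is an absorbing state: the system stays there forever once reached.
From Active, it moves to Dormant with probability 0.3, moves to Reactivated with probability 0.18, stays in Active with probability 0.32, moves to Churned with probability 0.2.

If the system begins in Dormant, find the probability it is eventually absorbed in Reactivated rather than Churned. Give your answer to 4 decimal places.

Let h(s) be the probability of absorption at Reactivated starting from transient state s. Then h(Reactivated) = 1 and h(Churned) = 0. By first-step analysis:
h(Dormant) = 0.22·h(Dormant) + 0.26·0 + 0.28·1 + 0.24·h(Active)
h(Active) = 0.3·h(Dormant) + 0.2·0 + 0.18·1 + 0.32·h(Active)
Solving: h(Dormant) = 0.5096, h(Active) = 0.4895.
Starting from Dormant, the probability is 0.5096.

0.5096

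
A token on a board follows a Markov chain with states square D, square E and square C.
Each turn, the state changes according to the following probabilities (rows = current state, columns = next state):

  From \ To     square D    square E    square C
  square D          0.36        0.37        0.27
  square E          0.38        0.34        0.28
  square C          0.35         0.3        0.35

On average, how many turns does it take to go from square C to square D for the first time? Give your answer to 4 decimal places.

Let t(s) be the expected number of turns to first reach square D from state s, with t(square D) = 0. Conditioning on the first turn:
t(square E) = 1 + 0.34·t(square E) + 0.28·t(square C)
t(square C) = 1 + 0.3·t(square E) + 0.35·t(square C)
Solving: t(square E) = 2.6957, t(square C) = 2.7826.
Expected turns from square C to square D: 2.7826.

2.7826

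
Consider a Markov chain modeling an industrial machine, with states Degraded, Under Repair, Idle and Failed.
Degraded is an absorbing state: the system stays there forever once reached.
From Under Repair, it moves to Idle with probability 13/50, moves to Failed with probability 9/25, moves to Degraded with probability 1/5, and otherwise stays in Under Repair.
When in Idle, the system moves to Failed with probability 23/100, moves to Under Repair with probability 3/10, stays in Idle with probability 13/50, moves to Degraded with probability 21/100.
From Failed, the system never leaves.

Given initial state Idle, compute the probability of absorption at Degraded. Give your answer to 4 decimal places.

Let h(s) be the probability of absorption at Degraded starting from transient state s. Then h(Degraded) = 1 and h(Failed) = 0. By first-step analysis:
h(Under Repair) = 0.2·1 + 0.18·h(Under Repair) + 0.26·h(Idle) + 0.36·0
h(Idle) = 0.21·1 + 0.3·h(Under Repair) + 0.26·h(Idle) + 0.23·0
Solving: h(Under Repair) = 0.3831, h(Idle) = 0.4391.
Starting from Idle, the probability is 0.4391.

0.4391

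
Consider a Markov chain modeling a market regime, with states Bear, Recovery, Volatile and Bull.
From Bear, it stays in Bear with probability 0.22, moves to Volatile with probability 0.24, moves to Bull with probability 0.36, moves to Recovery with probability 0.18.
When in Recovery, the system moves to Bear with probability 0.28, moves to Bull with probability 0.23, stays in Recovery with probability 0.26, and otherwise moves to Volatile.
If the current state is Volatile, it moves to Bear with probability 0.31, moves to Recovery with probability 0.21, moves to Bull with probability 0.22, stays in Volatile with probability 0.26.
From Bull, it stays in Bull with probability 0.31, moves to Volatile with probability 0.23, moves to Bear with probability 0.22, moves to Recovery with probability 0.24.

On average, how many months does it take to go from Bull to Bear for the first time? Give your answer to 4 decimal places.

3.9124

Let t(s) be the expected number of months to first reach Bear from state s, with t(Bear) = 0. Conditioning on the first month:
t(Recovery) = 1 + 0.26·t(Recovery) + 0.23·t(Volatile) + 0.23·t(Bull)
t(Volatile) = 1 + 0.21·t(Recovery) + 0.26·t(Volatile) + 0.22·t(Bull)
t(Bull) = 1 + 0.24·t(Recovery) + 0.23·t(Volatile) + 0.31·t(Bull)
Solving: t(Recovery) = 3.6729, t(Volatile) = 3.5568, t(Bull) = 3.9124.
Expected months from Bull to Bear: 3.9124.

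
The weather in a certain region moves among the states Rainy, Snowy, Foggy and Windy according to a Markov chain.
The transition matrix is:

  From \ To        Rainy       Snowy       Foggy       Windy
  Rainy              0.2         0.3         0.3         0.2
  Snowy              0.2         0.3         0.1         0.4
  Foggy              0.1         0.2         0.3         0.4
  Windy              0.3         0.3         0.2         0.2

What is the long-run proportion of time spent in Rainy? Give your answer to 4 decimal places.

Let the stationary distribution be π with π = πP and π_1 + π_2 + π_3 + π_4 = 1.
π_1 = 0.2·π_1 + 0.2·π_2 + 0.1·π_3 + 0.3·π_4
π_2 = 0.3·π_1 + 0.3·π_2 + 0.2·π_3 + 0.3·π_4
π_3 = 0.3·π_1 + 0.1·π_2 + 0.3·π_3 + 0.2·π_4
Solving with the normalization constraint gives π = (0.2084, 0.2786, 0.2144, 0.2986).
So the stationary probability of Rainy is 0.2084.

0.2084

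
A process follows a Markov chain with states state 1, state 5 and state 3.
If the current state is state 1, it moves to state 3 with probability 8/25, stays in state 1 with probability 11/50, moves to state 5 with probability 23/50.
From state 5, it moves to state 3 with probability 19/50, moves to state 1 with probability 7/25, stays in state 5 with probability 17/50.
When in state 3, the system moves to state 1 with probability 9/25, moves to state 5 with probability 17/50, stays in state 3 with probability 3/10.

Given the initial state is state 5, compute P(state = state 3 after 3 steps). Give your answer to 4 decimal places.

0.3358

Propagate the distribution vector 3 steps from state 5.
After 0 steps: (0.0000, 1.0000, 0.0000)
After 1 step: (0.2800, 0.3400, 0.3800)
After 2 steps: (0.2936, 0.3736, 0.3328)
After 3 steps: (0.2890, 0.3752, 0.3358)
P(in state 3 after 3 steps) = 0.3358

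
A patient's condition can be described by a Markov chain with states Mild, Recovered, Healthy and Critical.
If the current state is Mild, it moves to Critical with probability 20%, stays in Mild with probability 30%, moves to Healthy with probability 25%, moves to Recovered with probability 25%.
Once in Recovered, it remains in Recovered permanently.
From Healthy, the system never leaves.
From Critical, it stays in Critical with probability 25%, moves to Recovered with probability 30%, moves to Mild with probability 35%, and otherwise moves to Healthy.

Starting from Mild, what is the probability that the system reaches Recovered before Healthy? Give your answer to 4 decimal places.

0.5440

Let h(s) be the probability of absorption at Recovered starting from transient state s. Then h(Recovered) = 1 and h(Healthy) = 0. By first-step analysis:
h(Mild) = 0.3·h(Mild) + 0.25·1 + 0.25·0 + 0.2·h(Critical)
h(Critical) = 0.35·h(Mild) + 0.3·1 + 0.1·0 + 0.25·h(Critical)
Solving: h(Mild) = 0.5440, h(Critical) = 0.6538.
Starting from Mild, the probability is 0.5440.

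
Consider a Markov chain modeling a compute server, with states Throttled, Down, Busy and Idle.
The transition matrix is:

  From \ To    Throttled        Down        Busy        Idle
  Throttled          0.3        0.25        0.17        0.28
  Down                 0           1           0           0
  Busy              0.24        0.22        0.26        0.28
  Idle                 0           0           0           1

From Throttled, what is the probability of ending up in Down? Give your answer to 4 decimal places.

Let h(s) be the probability of absorption at Down starting from transient state s. Then h(Down) = 1 and h(Idle) = 0. By first-step analysis:
h(Throttled) = 0.3·h(Throttled) + 0.25·1 + 0.17·h(Busy) + 0.28·0
h(Busy) = 0.24·h(Throttled) + 0.22·1 + 0.26·h(Busy) + 0.28·0
Solving: h(Throttled) = 0.4661, h(Busy) = 0.4484.
Starting from Throttled, the probability is 0.4661.

0.4661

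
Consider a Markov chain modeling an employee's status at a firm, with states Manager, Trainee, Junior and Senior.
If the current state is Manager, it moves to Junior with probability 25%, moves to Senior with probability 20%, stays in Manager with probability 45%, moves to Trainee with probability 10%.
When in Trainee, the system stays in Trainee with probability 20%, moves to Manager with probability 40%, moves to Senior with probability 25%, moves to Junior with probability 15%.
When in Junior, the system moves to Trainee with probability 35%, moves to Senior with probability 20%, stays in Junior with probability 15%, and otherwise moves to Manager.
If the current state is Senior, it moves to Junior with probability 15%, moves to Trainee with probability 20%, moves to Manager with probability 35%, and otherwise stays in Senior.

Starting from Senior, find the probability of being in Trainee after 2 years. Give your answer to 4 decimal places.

Propagate the distribution vector 2 years from Senior.
After 0 years: (0.0000, 0.0000, 0.0000, 1.0000)
After 1 year: (0.3500, 0.2000, 0.1500, 0.3000)
After 2 years: (0.3875, 0.1875, 0.1850, 0.2400)
P(in Trainee after 2 years) = 0.1875

0.1875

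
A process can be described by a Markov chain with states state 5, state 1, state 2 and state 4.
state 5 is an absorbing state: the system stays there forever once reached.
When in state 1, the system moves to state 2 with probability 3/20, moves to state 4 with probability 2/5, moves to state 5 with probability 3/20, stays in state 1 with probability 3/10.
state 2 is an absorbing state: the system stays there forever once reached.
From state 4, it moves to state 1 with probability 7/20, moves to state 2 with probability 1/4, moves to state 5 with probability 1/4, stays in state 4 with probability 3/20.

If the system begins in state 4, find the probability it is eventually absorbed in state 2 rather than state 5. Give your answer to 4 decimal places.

Let h(s) be the probability of absorption at state 2 starting from transient state s. Then h(state 2) = 1 and h(state 5) = 0. By first-step analysis:
h(state 1) = 0.15·0 + 0.3·h(state 1) + 0.15·1 + 0.4·h(state 4)
h(state 4) = 0.25·0 + 0.35·h(state 1) + 0.25·1 + 0.15·h(state 4)
Solving: h(state 1) = 0.5000, h(state 4) = 0.5000.
Starting from state 4, the probability is 0.5000.

0.5000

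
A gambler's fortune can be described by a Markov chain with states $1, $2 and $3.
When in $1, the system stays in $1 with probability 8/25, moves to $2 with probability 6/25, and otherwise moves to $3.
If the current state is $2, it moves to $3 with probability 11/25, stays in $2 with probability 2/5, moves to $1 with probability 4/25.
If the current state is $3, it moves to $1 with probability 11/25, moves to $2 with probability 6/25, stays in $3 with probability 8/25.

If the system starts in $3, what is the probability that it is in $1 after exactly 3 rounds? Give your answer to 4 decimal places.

Propagate the distribution vector 3 rounds from $3.
After 0 rounds: (0.0000, 0.0000, 1.0000)
After 1 round: (0.4400, 0.2400, 0.3200)
After 2 rounds: (0.3200, 0.2784, 0.4016)
After 3 rounds: (0.3236, 0.2845, 0.3918)
P(in $1 after 3 rounds) = 0.3236

0.3236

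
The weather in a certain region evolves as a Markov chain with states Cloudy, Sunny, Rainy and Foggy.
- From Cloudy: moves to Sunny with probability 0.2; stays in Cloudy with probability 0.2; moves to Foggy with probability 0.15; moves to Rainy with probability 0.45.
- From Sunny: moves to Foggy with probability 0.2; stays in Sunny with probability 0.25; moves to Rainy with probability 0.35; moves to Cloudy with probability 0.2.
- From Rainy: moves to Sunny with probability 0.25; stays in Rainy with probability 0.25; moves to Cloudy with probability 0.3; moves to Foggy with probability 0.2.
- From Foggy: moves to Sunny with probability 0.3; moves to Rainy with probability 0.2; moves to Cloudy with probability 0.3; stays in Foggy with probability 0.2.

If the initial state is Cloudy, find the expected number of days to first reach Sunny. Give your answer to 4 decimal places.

Let t(s) be the expected number of days to first reach Sunny from state s, with t(Sunny) = 0. Conditioning on the first day:
t(Cloudy) = 1 + 0.2·t(Cloudy) + 0.45·t(Rainy) + 0.15·t(Foggy)
t(Rainy) = 1 + 0.3·t(Cloudy) + 0.25·t(Rainy) + 0.2·t(Foggy)
t(Foggy) = 1 + 0.3·t(Cloudy) + 0.2·t(Rainy) + 0.2·t(Foggy)
Solving: t(Cloudy) = 4.2646, t(Rainy) = 4.0703, t(Foggy) = 3.8668.
Expected days from Cloudy to Sunny: 4.2646.

4.2646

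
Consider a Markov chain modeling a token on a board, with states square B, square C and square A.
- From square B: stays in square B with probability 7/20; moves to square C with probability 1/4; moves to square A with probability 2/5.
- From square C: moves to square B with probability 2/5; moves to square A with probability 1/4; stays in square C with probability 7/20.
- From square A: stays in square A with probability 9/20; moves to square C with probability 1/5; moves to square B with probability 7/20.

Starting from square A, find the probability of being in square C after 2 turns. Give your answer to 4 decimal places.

0.2475

Sum over the intermediate state after 1 turn:
P = P(square A→square B)·P(square B→square C) + P(square A→square C)·P(square C→square C) + P(square A→square A)·P(square A→square C)
  = 0.35×0.25 + 0.2×0.35 + 0.45×0.2
  = 0.0875 + 0.0700 + 0.0900 = 0.2475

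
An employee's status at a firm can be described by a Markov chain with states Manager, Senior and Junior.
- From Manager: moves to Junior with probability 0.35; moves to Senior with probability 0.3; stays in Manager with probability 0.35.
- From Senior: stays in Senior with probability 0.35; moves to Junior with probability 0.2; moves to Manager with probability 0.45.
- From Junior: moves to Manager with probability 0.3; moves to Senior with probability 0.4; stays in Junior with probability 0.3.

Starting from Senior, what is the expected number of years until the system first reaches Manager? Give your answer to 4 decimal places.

Let t(s) be the expected number of years to first reach Manager from state s, with t(Manager) = 0. Conditioning on the first year:
t(Senior) = 1 + 0.35·t(Senior) + 0.2·t(Junior)
t(Junior) = 1 + 0.4·t(Senior) + 0.3·t(Junior)
Solving: t(Senior) = 2.4000, t(Junior) = 2.8000.
Expected years from Senior to Manager: 2.4000.

2.4000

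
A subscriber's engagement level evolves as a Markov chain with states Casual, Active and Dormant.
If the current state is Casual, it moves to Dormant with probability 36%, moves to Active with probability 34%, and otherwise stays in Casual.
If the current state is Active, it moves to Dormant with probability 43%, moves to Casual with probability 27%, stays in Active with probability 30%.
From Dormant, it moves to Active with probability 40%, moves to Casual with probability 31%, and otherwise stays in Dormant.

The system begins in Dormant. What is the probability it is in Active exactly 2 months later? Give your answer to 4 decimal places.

Sum over the intermediate state after 1 month:
P = P(Dormant→Casual)·P(Casual→Active) + P(Dormant→Active)·P(Active→Active) + P(Dormant→Dormant)·P(Dormant→Active)
  = 0.31×0.34 + 0.4×0.3 + 0.29×0.4
  = 0.1054 + 0.1200 + 0.1160 = 0.3414

0.3414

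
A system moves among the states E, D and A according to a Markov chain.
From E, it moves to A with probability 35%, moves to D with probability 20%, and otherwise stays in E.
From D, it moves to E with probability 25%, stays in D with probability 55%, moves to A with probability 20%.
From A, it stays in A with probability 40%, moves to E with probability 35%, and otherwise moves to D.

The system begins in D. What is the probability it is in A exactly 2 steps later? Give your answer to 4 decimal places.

Sum over the intermediate state after 1 step:
P = P(D→E)·P(E→A) + P(D→D)·P(D→A) + P(D→A)·P(A→A)
  = 0.25×0.35 + 0.55×0.2 + 0.2×0.4
  = 0.0875 + 0.1100 + 0.0800 = 0.2775

0.2775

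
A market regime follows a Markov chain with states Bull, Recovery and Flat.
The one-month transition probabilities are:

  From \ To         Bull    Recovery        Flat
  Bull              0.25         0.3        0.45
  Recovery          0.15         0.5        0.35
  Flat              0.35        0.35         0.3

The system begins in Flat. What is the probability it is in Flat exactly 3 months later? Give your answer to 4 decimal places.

Propagate the distribution vector 3 months from Flat.
After 0 months: (0.0000, 0.0000, 1.0000)
After 1 month: (0.3500, 0.3500, 0.3000)
After 2 months: (0.2450, 0.3850, 0.3700)
After 3 months: (0.2485, 0.3955, 0.3560)
P(in Flat after 3 months) = 0.3560

0.3560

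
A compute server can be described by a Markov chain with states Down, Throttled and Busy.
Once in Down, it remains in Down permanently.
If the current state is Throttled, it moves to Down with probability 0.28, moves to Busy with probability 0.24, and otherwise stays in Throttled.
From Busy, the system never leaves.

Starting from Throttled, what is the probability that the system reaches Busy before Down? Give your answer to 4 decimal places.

Let h(s) be the probability of absorption at Busy starting from transient state s. Then h(Busy) = 1 and h(Down) = 0. By first-step analysis:
h(Throttled) = 0.28·0 + 0.48·h(Throttled) + 0.24·1
Solving: h(Throttled) = 0.4615.
Starting from Throttled, the probability is 0.4615.

0.4615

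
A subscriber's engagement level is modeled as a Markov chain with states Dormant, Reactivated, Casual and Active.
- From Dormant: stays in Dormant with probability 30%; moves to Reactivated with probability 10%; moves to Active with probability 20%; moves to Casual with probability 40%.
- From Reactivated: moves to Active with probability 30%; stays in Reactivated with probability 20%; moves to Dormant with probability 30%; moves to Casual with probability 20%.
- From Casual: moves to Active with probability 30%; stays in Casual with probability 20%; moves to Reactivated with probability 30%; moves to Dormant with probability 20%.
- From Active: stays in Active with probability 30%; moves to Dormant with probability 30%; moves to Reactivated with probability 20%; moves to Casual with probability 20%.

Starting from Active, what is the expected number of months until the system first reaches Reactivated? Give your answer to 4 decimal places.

5.0495

Let t(s) be the expected number of months to first reach Reactivated from state s, with t(Reactivated) = 0. Conditioning on the first month:
t(Dormant) = 1 + 0.3·t(Dormant) + 0.4·t(Casual) + 0.2·t(Active)
t(Casual) = 1 + 0.2·t(Dormant) + 0.2·t(Casual) + 0.3·t(Active)
t(Active) = 1 + 0.3·t(Dormant) + 0.2·t(Casual) + 0.3·t(Active)
Solving: t(Dormant) = 5.4455, t(Casual) = 4.5050, t(Active) = 5.0495.
Expected months from Active to Reactivated: 5.0495.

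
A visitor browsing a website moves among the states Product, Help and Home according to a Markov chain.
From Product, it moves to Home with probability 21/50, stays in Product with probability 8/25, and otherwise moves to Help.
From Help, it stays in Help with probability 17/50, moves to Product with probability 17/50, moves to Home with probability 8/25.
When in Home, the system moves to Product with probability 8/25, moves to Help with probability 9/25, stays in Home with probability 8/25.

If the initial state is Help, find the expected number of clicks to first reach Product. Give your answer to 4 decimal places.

Let t(s) be the expected number of clicks to first reach Product from state s, with t(Product) = 0. Conditioning on the first click:
t(Help) = 1 + 0.34·t(Help) + 0.32·t(Home)
t(Home) = 1 + 0.36·t(Help) + 0.32·t(Home)
Solving: t(Help) = 2.9976, t(Home) = 3.0576.
Expected clicks from Help to Product: 2.9976.

2.9976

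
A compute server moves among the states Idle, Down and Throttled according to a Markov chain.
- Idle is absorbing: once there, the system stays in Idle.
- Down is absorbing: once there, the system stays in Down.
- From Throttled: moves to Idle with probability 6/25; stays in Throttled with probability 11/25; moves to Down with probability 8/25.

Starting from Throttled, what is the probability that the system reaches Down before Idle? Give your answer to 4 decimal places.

Let h(s) be the probability of absorption at Down starting from transient state s. Then h(Down) = 1 and h(Idle) = 0. By first-step analysis:
h(Throttled) = 0.24·0 + 0.32·1 + 0.44·h(Throttled)
Solving: h(Throttled) = 0.5714.
Starting from Throttled, the probability is 0.5714.

0.5714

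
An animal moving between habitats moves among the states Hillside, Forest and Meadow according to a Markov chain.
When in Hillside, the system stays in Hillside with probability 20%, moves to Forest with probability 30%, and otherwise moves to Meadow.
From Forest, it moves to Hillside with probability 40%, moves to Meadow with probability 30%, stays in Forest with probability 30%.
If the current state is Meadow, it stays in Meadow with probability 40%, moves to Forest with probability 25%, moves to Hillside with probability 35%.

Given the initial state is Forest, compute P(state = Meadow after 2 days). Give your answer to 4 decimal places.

0.4100

Sum over the intermediate state after 1 day:
P = P(Forest→Hillside)·P(Hillside→Meadow) + P(Forest→Forest)·P(Forest→Meadow) + P(Forest→Meadow)·P(Meadow→Meadow)
  = 0.4×0.5 + 0.3×0.3 + 0.3×0.4
  = 0.2000 + 0.0900 + 0.1200 = 0.4100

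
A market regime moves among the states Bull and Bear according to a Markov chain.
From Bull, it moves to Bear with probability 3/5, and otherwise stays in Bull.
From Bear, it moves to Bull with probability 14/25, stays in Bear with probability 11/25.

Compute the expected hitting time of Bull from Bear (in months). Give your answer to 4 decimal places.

Let t(s) be the expected number of months to first reach Bull from state s, with t(Bull) = 0. Conditioning on the first month:
t(Bear) = 1 + 0.44·t(Bear)
Solving: t(Bear) = 1.7857.
Expected months from Bear to Bull: 1.7857.

1.7857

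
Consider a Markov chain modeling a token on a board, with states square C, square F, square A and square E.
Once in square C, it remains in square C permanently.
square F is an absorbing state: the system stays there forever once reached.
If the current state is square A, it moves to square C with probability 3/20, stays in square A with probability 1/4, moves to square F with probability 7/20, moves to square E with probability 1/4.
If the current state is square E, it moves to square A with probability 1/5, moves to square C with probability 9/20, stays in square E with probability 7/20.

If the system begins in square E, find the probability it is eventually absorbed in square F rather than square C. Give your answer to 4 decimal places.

Let h(s) be the probability of absorption at square F starting from transient state s. Then h(square F) = 1 and h(square C) = 0. By first-step analysis:
h(square A) = 0.15·0 + 0.35·1 + 0.25·h(square A) + 0.25·h(square E)
h(square E) = 0.45·0 + 0.2·h(square A) + 0.35·h(square E)
Solving: h(square A) = 0.5200, h(square E) = 0.1600.
Starting from square E, the probability is 0.1600.

0.1600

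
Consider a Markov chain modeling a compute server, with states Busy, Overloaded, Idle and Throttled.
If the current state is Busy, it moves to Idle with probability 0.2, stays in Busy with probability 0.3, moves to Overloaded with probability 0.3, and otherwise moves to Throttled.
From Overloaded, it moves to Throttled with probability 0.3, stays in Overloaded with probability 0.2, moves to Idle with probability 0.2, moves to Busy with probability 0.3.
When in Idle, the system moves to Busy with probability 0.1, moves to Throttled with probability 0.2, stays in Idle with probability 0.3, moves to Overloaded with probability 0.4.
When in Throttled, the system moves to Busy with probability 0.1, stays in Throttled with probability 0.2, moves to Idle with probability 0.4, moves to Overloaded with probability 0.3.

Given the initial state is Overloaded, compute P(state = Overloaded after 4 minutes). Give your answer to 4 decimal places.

Propagate the distribution vector 4 minutes from Overloaded.
After 0 minutes: (0.0000, 1.0000, 0.0000, 0.0000)
After 1 minute: (0.3000, 0.2000, 0.2000, 0.3000)
After 2 minutes: (0.2000, 0.3000, 0.2800, 0.2200)
After 3 minutes: (0.2000, 0.2980, 0.2720, 0.2300)
After 4 minutes: (0.1996, 0.2974, 0.2732, 0.2298)
P(in Overloaded after 4 minutes) = 0.2974

0.2974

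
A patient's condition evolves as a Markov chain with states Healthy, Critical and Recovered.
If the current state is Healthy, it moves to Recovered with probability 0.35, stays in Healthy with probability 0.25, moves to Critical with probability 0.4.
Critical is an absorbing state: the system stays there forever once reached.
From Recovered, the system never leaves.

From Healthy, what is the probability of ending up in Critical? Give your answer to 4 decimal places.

Let h(s) be the probability of absorption at Critical starting from transient state s. Then h(Critical) = 1 and h(Recovered) = 0. By first-step analysis:
h(Healthy) = 0.25·h(Healthy) + 0.4·1 + 0.35·0
Solving: h(Healthy) = 0.5333.
Starting from Healthy, the probability is 0.5333.

0.5333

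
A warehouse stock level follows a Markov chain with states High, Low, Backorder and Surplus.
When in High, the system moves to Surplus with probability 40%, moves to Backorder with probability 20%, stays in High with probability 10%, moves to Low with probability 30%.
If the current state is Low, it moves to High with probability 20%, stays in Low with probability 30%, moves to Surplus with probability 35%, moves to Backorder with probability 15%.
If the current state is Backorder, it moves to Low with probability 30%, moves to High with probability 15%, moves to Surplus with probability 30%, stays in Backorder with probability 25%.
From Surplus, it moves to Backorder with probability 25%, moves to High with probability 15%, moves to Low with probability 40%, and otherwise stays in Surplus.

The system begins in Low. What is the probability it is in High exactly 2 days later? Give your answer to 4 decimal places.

0.1550

Propagate the distribution vector 2 days from Low.
After 0 days: (0.0000, 1.0000, 0.0000, 0.0000)
After 1 day: (0.2000, 0.3000, 0.1500, 0.3500)
After 2 days: (0.1550, 0.3350, 0.2100, 0.3000)
P(in High after 2 days) = 0.1550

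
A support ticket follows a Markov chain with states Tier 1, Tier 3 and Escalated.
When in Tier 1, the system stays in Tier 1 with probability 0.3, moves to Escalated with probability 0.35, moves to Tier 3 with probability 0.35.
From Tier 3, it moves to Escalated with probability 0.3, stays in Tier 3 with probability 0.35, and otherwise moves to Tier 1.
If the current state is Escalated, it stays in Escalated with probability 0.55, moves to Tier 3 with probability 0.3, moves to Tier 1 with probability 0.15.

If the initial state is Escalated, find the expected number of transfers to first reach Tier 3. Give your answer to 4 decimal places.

3.2381

Let t(s) be the expected number of transfers to first reach Tier 3 from state s, with t(Tier 3) = 0. Conditioning on the first transfer:
t(Tier 1) = 1 + 0.3·t(Tier 1) + 0.35·t(Escalated)
t(Escalated) = 1 + 0.15·t(Tier 1) + 0.55·t(Escalated)
Solving: t(Tier 1) = 3.0476, t(Escalated) = 3.2381.
Expected transfers from Escalated to Tier 3: 3.2381.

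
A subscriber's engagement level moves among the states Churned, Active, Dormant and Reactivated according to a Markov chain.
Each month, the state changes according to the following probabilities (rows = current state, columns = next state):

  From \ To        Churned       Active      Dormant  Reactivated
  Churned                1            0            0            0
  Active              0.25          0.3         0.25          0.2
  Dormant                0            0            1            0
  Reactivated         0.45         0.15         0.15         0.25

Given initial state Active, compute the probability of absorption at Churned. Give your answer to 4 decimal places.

Let h(s) be the probability of absorption at Churned starting from transient state s. Then h(Churned) = 1 and h(Dormant) = 0. By first-step analysis:
h(Active) = 0.25·1 + 0.3·h(Active) + 0.25·0 + 0.2·h(Reactivated)
h(Reactivated) = 0.45·1 + 0.15·h(Active) + 0.15·0 + 0.25·h(Reactivated)
Solving: h(Active) = 0.5606, h(Reactivated) = 0.7121.
Starting from Active, the probability is 0.5606.

0.5606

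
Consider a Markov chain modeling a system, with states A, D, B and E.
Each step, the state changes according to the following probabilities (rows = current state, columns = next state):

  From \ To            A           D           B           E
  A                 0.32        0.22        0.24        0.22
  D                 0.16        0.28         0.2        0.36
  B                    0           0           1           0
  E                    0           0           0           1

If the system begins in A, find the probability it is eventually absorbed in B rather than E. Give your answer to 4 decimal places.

0.4771

Let h(s) be the probability of absorption at B starting from transient state s. Then h(B) = 1 and h(E) = 0. By first-step analysis:
h(A) = 0.32·h(A) + 0.22·h(D) + 0.24·1 + 0.22·0
h(D) = 0.16·h(A) + 0.28·h(D) + 0.2·1 + 0.36·0
Solving: h(A) = 0.4771, h(D) = 0.3838.
Starting from A, the probability is 0.4771.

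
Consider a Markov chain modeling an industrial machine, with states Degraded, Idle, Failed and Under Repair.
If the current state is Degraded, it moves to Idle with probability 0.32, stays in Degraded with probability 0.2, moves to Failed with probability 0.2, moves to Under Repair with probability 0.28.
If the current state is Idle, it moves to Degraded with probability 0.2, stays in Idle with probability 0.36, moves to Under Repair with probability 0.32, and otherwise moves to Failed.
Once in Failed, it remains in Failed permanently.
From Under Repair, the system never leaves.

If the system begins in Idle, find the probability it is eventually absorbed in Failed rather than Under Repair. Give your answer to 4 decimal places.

0.3036

Let h(s) be the probability of absorption at Failed starting from transient state s. Then h(Failed) = 1 and h(Under Repair) = 0. By first-step analysis:
h(Degraded) = 0.2·h(Degraded) + 0.32·h(Idle) + 0.2·1 + 0.28·0
h(Idle) = 0.2·h(Degraded) + 0.36·h(Idle) + 0.12·1 + 0.32·0
Solving: h(Degraded) = 0.3714, h(Idle) = 0.3036.
Starting from Idle, the probability is 0.3036.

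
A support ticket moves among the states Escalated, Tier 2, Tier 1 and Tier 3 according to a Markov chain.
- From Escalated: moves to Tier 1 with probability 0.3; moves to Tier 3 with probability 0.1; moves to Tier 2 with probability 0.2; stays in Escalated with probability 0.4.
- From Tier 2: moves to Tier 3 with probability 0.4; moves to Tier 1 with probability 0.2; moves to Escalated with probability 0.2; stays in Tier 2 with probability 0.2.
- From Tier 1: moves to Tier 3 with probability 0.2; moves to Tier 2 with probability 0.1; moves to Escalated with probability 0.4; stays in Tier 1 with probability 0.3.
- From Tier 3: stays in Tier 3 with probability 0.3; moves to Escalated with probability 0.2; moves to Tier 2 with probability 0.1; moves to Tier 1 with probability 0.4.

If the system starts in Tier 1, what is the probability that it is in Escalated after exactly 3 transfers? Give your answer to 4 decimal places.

0.3300

Propagate the distribution vector 3 transfers from Tier 1.
After 0 transfers: (0.0000, 0.0000, 1.0000, 0.0000)
After 1 transfer: (0.4000, 0.1000, 0.3000, 0.2000)
After 2 transfers: (0.3400, 0.1500, 0.3100, 0.2000)
After 3 transfers: (0.3300, 0.1490, 0.3050, 0.2160)
P(in Escalated after 3 transfers) = 0.3300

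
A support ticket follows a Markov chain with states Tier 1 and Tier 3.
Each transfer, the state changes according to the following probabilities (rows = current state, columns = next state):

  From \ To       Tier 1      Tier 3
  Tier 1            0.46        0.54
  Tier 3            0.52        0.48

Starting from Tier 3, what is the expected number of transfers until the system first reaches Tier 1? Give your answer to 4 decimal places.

1.9231

Let t(s) be the expected number of transfers to first reach Tier 1 from state s, with t(Tier 1) = 0. Conditioning on the first transfer:
t(Tier 3) = 1 + 0.48·t(Tier 3)
Solving: t(Tier 3) = 1.9231.
Expected transfers from Tier 3 to Tier 1: 1.9231.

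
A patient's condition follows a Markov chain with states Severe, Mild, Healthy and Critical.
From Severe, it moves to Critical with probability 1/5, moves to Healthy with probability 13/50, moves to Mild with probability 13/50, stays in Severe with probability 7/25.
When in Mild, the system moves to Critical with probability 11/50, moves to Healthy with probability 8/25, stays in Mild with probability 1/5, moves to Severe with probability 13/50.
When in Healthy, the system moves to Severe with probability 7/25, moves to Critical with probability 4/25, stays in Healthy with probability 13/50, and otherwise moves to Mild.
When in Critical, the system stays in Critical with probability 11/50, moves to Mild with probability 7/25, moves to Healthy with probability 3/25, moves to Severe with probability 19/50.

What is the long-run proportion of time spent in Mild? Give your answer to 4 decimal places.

Let the stationary distribution be π with π = πP and π_1 + π_2 + π_3 + π_4 = 1.
π_1 = 0.28·π_1 + 0.26·π_2 + 0.28·π_3 + 0.38·π_4
π_2 = 0.26·π_1 + 0.2·π_2 + 0.3·π_3 + 0.28·π_4
π_3 = 0.26·π_1 + 0.32·π_2 + 0.26·π_3 + 0.12·π_4
Solving with the normalization constraint gives π = (0.2948, 0.2584, 0.2476, 0.1992).
So the stationary probability of Mild is 0.2584.

0.2584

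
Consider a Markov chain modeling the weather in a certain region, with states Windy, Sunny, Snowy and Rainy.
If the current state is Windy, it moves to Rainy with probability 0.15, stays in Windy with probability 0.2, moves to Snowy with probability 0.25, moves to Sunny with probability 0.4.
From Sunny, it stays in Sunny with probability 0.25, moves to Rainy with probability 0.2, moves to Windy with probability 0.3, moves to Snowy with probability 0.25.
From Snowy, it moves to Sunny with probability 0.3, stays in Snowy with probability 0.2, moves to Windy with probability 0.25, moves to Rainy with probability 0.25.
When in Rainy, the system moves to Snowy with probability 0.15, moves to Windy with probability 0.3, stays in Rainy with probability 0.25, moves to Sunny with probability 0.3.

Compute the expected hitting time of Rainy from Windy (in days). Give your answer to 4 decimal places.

5.2586

Let t(s) be the expected number of days to first reach Rainy from state s, with t(Rainy) = 0. Conditioning on the first day:
t(Windy) = 1 + 0.2·t(Windy) + 0.4·t(Sunny) + 0.25·t(Snowy)
t(Sunny) = 1 + 0.3·t(Windy) + 0.25·t(Sunny) + 0.25·t(Snowy)
t(Snowy) = 1 + 0.25·t(Windy) + 0.3·t(Sunny) + 0.2·t(Snowy)
Solving: t(Windy) = 5.2586, t(Sunny) = 5.0299, t(Snowy) = 4.7795.
Expected days from Windy to Rainy: 5.2586.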